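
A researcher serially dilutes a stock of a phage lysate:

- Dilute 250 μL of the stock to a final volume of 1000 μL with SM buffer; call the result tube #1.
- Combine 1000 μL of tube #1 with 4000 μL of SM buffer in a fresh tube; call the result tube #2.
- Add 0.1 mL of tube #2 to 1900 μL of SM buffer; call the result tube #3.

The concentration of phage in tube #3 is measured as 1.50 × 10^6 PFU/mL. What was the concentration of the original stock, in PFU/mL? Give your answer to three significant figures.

6.00 × 10^8 PFU/mL

Step 1: 250 μL brought to 1000 μL → factor 1000/250 = 4
Step 2: 1000 μL + 4000 μL = 5000 μL total → factor 5000/1000 = 5
Step 3: 0.1 mL + 1900 μL = 2 mL total → factor 2/0.1 = 20
Overall dilution factor = 4 × 5 × 20 = 400
Stock = 1.50 × 10^6 PFU/mL × 400 = 6.00 × 10^8 PFU/mL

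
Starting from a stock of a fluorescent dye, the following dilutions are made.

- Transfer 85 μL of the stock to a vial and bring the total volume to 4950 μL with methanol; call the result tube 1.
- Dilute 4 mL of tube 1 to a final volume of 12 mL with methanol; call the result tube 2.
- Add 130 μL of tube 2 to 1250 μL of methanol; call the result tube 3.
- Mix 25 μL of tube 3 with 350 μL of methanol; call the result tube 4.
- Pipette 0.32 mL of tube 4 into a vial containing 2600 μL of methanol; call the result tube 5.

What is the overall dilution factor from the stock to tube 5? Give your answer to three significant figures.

2.54 × 10^5

Step 1: 85 μL brought to 4950 μL → factor 4950/85 = 58.235
Step 2: 4 mL brought to 12 mL → factor 12/4 = 3
Step 3: 130 μL + 1250 μL = 1380 μL total → factor 1380/130 = 10.615
Step 4: 25 μL + 350 μL = 375 μL total → factor 375/25 = 15
Step 5: 0.32 mL + 2600 μL = 2.92 mL total → factor 2.92/0.32 = 9.125
Overall dilution factor = 58.235 × 3 × 10.615 × 15 × 9.125 = 2.5384 × 10^5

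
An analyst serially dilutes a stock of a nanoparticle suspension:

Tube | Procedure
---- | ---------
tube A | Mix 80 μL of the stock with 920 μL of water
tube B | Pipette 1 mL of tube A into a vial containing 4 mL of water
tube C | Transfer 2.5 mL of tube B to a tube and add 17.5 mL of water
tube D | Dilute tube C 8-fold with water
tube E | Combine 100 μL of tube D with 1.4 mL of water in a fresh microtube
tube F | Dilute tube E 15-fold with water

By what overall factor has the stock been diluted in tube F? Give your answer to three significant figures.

9.00 × 10^5

Step 1: 80 μL + 920 μL = 1000 μL total → factor 1000/80 = 12.5
Step 2: 1 mL + 4 mL = 5 mL total → factor 5/1 = 5
Step 3: 2.5 mL + 17.5 mL = 20 mL total → factor 20/2.5 = 8
Step 4: 8-fold → factor 8
Step 5: 100 μL + 1.4 mL = 1500 μL total → factor 1500/100 = 15
Step 6: 15-fold → factor 15
Overall dilution factor = 12.5 × 5 × 8 × 8 × 15 × 15 = 9 × 10^5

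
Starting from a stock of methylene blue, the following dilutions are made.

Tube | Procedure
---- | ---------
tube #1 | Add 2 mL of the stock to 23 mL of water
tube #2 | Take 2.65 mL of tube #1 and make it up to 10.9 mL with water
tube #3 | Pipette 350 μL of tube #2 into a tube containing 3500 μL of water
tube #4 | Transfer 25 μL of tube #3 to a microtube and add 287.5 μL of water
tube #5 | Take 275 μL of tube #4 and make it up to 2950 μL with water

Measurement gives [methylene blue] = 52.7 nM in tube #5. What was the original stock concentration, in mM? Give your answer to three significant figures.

Step 1: 2 mL + 23 mL = 25 mL total → factor 25/2 = 12.5
Step 2: 2.65 mL brought to 10.9 mL → factor 10.9/2.65 = 4.1132
Step 3: 350 μL + 3500 μL = 3850 μL total → factor 3850/350 = 11
Step 4: 25 μL + 287.5 μL = 312.5 μL total → factor 312.5/25 = 12.5
Step 5: 275 μL brought to 2950 μL → factor 2950/275 = 10.727
Overall dilution factor = 12.5 × 4.1132 × 11 × 12.5 × 10.727 = 75837
Stock = 52.7 nM × 75837 = 3.997 × 10^6 nM = 4.00 mM

4.00 mM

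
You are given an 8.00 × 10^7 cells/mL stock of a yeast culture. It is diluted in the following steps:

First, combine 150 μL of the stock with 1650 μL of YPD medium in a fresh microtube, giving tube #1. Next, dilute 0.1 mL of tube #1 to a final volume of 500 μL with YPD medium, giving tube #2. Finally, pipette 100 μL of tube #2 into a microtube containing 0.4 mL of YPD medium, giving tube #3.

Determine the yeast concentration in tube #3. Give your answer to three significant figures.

2.67 × 10^5 cells/mL

Step 1: 150 μL + 1650 μL = 1800 μL total → factor 1800/150 = 12
Step 2: 0.1 mL brought to 500 μL → factor 0.5/0.1 = 5
Step 3: 100 μL + 0.4 mL = 500 μL total → factor 500/100 = 5
Overall dilution factor = 12 × 5 × 5 = 300
Final = 8.00 × 10^7 cells/mL / 300 = 2.67 × 10^5 cells/mL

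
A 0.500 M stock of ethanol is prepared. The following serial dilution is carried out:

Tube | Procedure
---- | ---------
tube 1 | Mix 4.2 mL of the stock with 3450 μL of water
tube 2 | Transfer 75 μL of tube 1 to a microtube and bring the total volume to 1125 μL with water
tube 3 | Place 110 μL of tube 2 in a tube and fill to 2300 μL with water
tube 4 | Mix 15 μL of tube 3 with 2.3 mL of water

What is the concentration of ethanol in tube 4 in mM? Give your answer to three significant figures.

0.00567 mM

Step 1: 4.2 mL + 3450 μL = 7.65 mL total → factor 7.65/4.2 = 1.8214
Step 2: 75 μL brought to 1125 μL → factor 1125/75 = 15
Step 3: 110 μL brought to 2300 μL → factor 2300/110 = 20.909
Step 4: 15 μL + 2.3 mL = 2315 μL total → factor 2315/15 = 154.33
Overall dilution factor = 1.8214 × 15 × 20.909 × 154.33 = 88165
Final = 0.500 M / 88165 = 5.671 × 10^-6 M = 0.00567 mM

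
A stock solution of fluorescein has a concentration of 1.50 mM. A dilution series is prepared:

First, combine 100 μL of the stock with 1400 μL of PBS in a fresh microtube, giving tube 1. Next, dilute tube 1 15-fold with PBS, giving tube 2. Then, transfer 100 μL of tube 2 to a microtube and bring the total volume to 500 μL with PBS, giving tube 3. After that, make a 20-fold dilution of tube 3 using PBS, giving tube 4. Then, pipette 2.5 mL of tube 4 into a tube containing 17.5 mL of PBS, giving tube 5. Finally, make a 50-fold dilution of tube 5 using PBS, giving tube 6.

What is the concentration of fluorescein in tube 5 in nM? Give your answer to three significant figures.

8.33 nM

Step 1: 100 μL + 1400 μL = 1500 μL total → factor 1500/100 = 15
Step 2: 15-fold → factor 15
Step 3: 100 μL brought to 500 μL → factor 500/100 = 5
Step 4: 20-fold → factor 20
Step 5: 2.5 mL + 17.5 mL = 20 mL total → factor 20/2.5 = 8
Dilution factor through tube 5 = 15 × 15 × 5 × 20 × 8 = 1.8 × 10^5
[tube 5] = 1.50 mM / 1.8 × 10^5 = 8.333 × 10^-6 mM = 8.33 nM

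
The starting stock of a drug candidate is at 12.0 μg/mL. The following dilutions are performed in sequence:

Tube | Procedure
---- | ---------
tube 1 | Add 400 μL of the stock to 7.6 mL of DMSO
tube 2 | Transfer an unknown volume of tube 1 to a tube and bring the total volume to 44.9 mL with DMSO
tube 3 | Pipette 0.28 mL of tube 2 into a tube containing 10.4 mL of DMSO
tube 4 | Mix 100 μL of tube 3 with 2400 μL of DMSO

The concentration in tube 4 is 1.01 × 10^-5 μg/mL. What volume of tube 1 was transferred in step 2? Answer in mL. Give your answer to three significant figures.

0.721 mL

Step 1: 400 μL + 7.6 mL = 8000 μL total → factor 8000/400 = 20
Step 2: v brought to 44.9 mL → factor = 44.9 mL/v
Step 3: 0.28 mL + 10.4 mL = 10.68 mL total → factor 10.68/0.28 = 38.143
Step 4: 100 μL + 2400 μL = 2500 μL total → factor 2500/100 = 25
Product of known-step factors = 19071
Overall factor = 12.0 μg/mL / (1.01 × 10^-5 μg/mL) = 1.1881 × 10^6
Step-2 factor = 1.1881 × 10^6 / 19071 = 62.298
v = 44.9 mL / 62.298 = 0.721 mL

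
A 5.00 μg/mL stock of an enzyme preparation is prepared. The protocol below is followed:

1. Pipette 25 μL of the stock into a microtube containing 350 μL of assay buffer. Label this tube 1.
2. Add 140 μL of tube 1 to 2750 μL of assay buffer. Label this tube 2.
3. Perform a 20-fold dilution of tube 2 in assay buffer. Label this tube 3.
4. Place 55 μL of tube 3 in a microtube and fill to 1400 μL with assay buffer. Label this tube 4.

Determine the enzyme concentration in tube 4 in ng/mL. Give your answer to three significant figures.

Step 1: 25 μL + 350 μL = 375 μL total → factor 375/25 = 15
Step 2: 140 μL + 2750 μL = 2890 μL total → factor 2890/140 = 20.643
Step 3: 20-fold → factor 20
Step 4: 55 μL brought to 1400 μL → factor 1400/55 = 25.455
Overall dilution factor = 15 × 20.643 × 20 × 25.455 = 1.5764 × 10^5
Final = 5.00 μg/mL / 1.5764 × 10^5 = 3.172 × 10^-5 μg/mL = 0.0317 ng/mL

0.0317 ng/mL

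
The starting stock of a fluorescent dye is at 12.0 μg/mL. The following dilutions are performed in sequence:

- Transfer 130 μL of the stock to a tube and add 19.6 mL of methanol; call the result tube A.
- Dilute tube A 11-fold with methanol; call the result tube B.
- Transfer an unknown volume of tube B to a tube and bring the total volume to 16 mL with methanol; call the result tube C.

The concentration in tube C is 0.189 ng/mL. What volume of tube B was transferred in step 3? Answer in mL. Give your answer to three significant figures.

0.421 mL

Step 1: 130 μL + 19.6 mL = 19730 μL total → factor 19730/130 = 151.77
Step 2: 11-fold → factor 11
Step 3: v brought to 16 mL → factor = 16 mL/v
Product of known-step factors = 1669.5
Overall factor = 12.0 μg/mL / (0.189 ng/mL) = 63492
Step-3 factor = 63492 / 1669.5 = 38.031
v = 16 mL / 38.031 = 0.421 mL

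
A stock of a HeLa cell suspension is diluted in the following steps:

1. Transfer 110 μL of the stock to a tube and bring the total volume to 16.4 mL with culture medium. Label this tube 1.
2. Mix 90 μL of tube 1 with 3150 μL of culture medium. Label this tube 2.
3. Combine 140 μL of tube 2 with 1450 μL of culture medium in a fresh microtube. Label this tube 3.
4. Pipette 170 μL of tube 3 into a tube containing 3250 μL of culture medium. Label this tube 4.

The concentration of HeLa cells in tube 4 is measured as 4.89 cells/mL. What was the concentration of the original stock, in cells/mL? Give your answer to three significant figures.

6.00 × 10^6 cells/mL

Step 1: 110 μL brought to 16.4 mL → factor 16400/110 = 149.09
Step 2: 90 μL + 3150 μL = 3240 μL total → factor 3240/90 = 36
Step 3: 140 μL + 1450 μL = 1590 μL total → factor 1590/140 = 11.357
Step 4: 170 μL + 3250 μL = 3420 μL total → factor 3420/170 = 20.118
Overall dilution factor = 149.09 × 36 × 11.357 × 20.118 = 1.2263 × 10^6
Stock = 4.89 cells/mL × 1.2263 × 10^6 = 6.00 × 10^6 cells/mL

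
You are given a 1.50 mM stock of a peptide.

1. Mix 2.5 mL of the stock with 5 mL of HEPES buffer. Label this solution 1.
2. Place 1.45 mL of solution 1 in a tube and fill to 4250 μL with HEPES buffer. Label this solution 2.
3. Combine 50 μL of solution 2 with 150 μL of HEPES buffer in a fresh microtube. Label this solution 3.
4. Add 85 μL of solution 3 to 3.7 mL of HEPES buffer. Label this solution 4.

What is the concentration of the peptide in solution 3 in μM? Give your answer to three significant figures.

42.6 μM

Step 1: 2.5 mL + 5 mL = 7.5 mL total → factor 7.5/2.5 = 3
Step 2: 1.45 mL brought to 4250 μL → factor 4.25/1.45 = 2.931
Step 3: 50 μL + 150 μL = 200 μL total → factor 200/50 = 4
Dilution factor through solution 3 = 3 × 2.931 × 4 = 35.172
[solution 3] = 1.50 mM / 35.172 = 0.04265 mM = 42.6 μM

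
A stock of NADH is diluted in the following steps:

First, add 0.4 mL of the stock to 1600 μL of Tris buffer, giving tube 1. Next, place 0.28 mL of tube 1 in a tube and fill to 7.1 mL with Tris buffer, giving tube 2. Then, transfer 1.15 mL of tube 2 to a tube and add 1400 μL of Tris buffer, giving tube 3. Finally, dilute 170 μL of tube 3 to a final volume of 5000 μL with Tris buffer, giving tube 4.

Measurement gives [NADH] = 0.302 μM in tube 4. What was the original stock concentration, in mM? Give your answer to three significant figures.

Step 1: 0.4 mL + 1600 μL = 2 mL total → factor 2/0.4 = 5
Step 2: 0.28 mL brought to 7.1 mL → factor 7.1/0.28 = 25.357
Step 3: 1.15 mL + 1400 μL = 2.55 mL total → factor 2.55/1.15 = 2.2174
Step 4: 170 μL brought to 5000 μL → factor 5000/170 = 29.412
Overall dilution factor = 5 × 25.357 × 2.2174 × 29.412 = 8268.6
Stock = 0.302 μM × 8268.6 = 2497 μM = 2.50 mM

2.50 mM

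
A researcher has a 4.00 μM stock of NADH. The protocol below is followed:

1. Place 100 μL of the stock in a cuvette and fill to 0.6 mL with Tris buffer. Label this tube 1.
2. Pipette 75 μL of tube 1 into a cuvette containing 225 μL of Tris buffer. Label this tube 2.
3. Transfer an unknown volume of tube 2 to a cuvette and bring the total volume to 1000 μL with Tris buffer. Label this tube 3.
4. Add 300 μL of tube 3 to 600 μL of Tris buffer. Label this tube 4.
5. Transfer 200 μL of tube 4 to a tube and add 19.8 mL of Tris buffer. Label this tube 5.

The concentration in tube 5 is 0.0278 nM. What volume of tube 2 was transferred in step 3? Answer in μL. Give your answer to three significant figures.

50.0 μL

Step 1: 100 μL brought to 0.6 mL → factor 600/100 = 6
Step 2: 75 μL + 225 μL = 300 μL total → factor 300/75 = 4
Step 3: v brought to 1000 μL → factor = 1000 μL/v
Step 4: 300 μL + 600 μL = 900 μL total → factor 900/300 = 3
Step 5: 200 μL + 19.8 mL = 20000 μL total → factor 20000/200 = 100
Product of known-step factors = 7200
Overall factor = 4.00 μM / (0.0278 nM) = 1.4388 × 10^5
Step-3 factor = 1.4388 × 10^5 / 7200 = 19.984
v = 1000 μL / 19.984 = 50.0 μL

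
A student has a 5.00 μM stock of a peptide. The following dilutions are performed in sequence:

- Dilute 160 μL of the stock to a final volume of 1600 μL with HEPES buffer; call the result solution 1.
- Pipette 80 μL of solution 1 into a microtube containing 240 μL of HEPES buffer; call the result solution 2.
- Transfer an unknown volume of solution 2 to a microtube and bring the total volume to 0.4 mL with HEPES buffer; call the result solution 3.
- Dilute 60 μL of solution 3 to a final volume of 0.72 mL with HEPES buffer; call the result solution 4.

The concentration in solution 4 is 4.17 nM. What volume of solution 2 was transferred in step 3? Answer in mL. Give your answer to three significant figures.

0.160 mL

Step 1: 160 μL brought to 1600 μL → factor 1600/160 = 10
Step 2: 80 μL + 240 μL = 320 μL total → factor 320/80 = 4
Step 3: v brought to 0.4 mL → factor = 0.4 mL/v
Step 4: 60 μL brought to 0.72 mL → factor 720/60 = 12
Product of known-step factors = 480
Overall factor = 5.00 μM / (4.17 nM) = 1199
Step-3 factor = 1199 / 480 = 2.498
v = 0.4 mL / 2.498 = 0.160 mL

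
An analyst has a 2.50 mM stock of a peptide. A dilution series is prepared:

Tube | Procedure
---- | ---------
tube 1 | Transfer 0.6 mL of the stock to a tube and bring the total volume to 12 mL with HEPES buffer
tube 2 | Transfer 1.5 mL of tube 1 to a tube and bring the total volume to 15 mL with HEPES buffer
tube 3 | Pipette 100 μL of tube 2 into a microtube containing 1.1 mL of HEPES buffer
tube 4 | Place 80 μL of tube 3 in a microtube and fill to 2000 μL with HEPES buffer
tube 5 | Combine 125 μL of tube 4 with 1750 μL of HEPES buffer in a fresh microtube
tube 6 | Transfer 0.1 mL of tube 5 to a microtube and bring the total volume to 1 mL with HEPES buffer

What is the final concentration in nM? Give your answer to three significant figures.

0.278 nM

Step 1: 0.6 mL brought to 12 mL → factor 12/0.6 = 20
Step 2: 1.5 mL brought to 15 mL → factor 15/1.5 = 10
Step 3: 100 μL + 1.1 mL = 1200 μL total → factor 1200/100 = 12
Step 4: 80 μL brought to 2000 μL → factor 2000/80 = 25
Step 5: 125 μL + 1750 μL = 1875 μL total → factor 1875/125 = 15
Step 6: 0.1 mL brought to 1 mL → factor 1/0.1 = 10
Overall dilution factor = 20 × 10 × 12 × 25 × 15 × 10 = 9 × 10^6
Final = 2.50 mM / 9 × 10^6 = 2.778 × 10^-7 mM = 0.278 nM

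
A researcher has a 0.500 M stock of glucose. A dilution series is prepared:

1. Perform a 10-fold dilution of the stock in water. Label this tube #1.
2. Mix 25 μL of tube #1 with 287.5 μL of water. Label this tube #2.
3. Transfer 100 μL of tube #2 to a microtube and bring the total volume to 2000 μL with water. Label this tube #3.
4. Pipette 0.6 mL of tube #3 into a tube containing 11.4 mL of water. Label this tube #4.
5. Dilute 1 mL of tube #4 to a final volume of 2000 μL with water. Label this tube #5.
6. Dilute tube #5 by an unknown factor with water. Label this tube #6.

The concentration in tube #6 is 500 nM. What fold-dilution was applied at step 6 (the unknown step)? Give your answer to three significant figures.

Step 1: 10-fold → factor 10
Step 2: 25 μL + 287.5 μL = 312.5 μL total → factor 312.5/25 = 12.5
Step 3: 100 μL brought to 2000 μL → factor 2000/100 = 20
Step 4: 0.6 mL + 11.4 mL = 12 mL total → factor 12/0.6 = 20
Step 5: 1 mL brought to 2000 μL → factor 2/1 = 2
Step 6: unknown factor x
Product of known-step factors = 1 × 10^5
Overall factor = 0.500 M / (500 nM) = 1 × 10^6
x = 1 × 10^6 / 1 × 10^5 = 10.0

10.0-fold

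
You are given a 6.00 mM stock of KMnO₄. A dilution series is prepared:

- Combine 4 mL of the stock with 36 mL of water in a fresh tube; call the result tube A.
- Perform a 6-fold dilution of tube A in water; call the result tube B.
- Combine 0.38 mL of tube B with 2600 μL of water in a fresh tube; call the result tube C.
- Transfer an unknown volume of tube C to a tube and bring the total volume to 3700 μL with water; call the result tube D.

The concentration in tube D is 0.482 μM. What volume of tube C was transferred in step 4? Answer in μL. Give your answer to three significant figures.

Step 1: 4 mL + 36 mL = 40 mL total → factor 40/4 = 10
Step 2: 6-fold → factor 6
Step 3: 0.38 mL + 2600 μL = 2.98 mL total → factor 2.98/0.38 = 7.8421
Step 4: v brought to 3700 μL → factor = 3700 μL/v
Product of known-step factors = 470.53
Overall factor = 6.00 mM / (0.482 μM) = 12448
Step-4 factor = 12448 / 470.53 = 26.456
v = 3700 μL / 26.456 = 140 μL

140 μL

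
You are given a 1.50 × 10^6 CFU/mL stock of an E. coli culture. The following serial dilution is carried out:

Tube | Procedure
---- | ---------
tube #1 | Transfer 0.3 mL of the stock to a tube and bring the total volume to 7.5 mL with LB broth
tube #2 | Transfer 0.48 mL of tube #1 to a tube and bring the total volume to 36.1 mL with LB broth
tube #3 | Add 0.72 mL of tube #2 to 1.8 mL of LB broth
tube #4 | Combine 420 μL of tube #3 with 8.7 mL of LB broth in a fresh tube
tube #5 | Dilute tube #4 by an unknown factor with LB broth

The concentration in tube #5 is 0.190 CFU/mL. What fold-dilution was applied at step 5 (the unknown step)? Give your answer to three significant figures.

Step 1: 0.3 mL brought to 7.5 mL → factor 7.5/0.3 = 25
Step 2: 0.48 mL brought to 36.1 mL → factor 36.1/0.48 = 75.208
Step 3: 0.72 mL + 1.8 mL = 2.52 mL total → factor 2.52/0.72 = 3.5
Step 4: 420 μL + 8.7 mL = 9120 μL total → factor 9120/420 = 21.714
Step 5: unknown factor x
Product of known-step factors = 1.429 × 10^5
Overall factor = 1.50 × 10^6 CFU/mL / (0.190 CFU/mL) = 7.8947 × 10^6
x = 7.8947 × 10^6 / 1.429 × 10^5 = 55.2

55.2-fold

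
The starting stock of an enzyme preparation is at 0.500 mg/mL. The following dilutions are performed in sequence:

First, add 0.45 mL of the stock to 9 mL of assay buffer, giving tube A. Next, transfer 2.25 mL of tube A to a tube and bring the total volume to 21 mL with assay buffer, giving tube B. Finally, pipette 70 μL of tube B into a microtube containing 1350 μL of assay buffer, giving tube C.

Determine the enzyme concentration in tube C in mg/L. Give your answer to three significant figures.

Step 1: 0.45 mL + 9 mL = 9.45 mL total → factor 9.45/0.45 = 21
Step 2: 2.25 mL brought to 21 mL → factor 21/2.25 = 9.3333
Step 3: 70 μL + 1350 μL = 1420 μL total → factor 1420/70 = 20.286
Overall dilution factor = 21 × 9.3333 × 20.286 = 3976
Final = 0.500 mg/mL / 3976 = 0.0001258 mg/mL = 0.126 mg/L

0.126 mg/L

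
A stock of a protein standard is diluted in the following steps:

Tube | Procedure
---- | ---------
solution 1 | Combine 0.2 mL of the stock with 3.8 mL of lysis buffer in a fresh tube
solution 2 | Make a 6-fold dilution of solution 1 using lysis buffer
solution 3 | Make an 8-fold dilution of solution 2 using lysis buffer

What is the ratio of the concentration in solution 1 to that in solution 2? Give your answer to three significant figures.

Step 1: 0.2 mL + 3.8 mL = 4 mL total → factor 4/0.2 = 20
Step 2: 6-fold → factor 6
Dilution factor to solution 1 = 20; to solution 2 = 120
[solution 1]/[solution 2] = (factor to solution 2)/(factor to solution 1) = 120/20 = 6.00

6.00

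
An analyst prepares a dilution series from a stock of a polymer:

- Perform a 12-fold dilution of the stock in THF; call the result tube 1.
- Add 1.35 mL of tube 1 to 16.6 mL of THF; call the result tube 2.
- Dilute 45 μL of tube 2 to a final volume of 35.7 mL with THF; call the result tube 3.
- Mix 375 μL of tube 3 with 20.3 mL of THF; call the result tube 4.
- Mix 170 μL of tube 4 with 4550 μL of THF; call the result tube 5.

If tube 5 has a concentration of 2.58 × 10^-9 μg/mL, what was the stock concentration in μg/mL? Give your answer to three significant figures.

0.500 μg/mL

Step 1: 12-fold → factor 12
Step 2: 1.35 mL + 16.6 mL = 17.95 mL total → factor 17.95/1.35 = 13.296
Step 3: 45 μL brought to 35.7 mL → factor 35700/45 = 793.33
Step 4: 375 μL + 20.3 mL = 20675 μL total → factor 20675/375 = 55.133
Step 5: 170 μL + 4550 μL = 4720 μL total → factor 4720/170 = 27.765
Overall dilution factor = 12 × 13.296 × 793.33 × 55.133 × 27.765 = 1.9376 × 10^8
Stock = 2.58 × 10^-9 μg/mL × 1.9376 × 10^8 = 0.500 μg/mL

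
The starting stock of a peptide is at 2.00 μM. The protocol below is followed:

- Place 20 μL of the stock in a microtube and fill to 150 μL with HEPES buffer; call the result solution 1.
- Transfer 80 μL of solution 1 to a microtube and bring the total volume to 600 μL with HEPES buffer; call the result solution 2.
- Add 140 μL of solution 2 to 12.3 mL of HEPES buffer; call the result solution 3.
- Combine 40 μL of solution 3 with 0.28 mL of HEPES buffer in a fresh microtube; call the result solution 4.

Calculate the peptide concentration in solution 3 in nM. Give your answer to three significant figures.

Step 1: 20 μL brought to 150 μL → factor 150/20 = 7.5
Step 2: 80 μL brought to 600 μL → factor 600/80 = 7.5
Step 3: 140 μL + 12.3 mL = 12440 μL total → factor 12440/140 = 88.857
Dilution factor through solution 3 = 7.5 × 7.5 × 88.857 = 4998.2
[solution 3] = 2.00 μM / 4998.2 = 0.0004001 μM = 0.400 nM

0.400 nM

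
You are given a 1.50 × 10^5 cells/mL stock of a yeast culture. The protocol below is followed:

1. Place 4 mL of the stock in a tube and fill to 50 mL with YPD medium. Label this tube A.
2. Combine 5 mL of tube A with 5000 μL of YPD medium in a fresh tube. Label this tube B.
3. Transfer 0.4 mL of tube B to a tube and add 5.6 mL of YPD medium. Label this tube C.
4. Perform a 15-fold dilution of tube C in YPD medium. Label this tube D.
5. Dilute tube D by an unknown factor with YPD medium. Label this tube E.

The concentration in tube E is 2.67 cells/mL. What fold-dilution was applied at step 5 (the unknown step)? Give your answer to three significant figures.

9.99-fold

Step 1: 4 mL brought to 50 mL → factor 50/4 = 12.5
Step 2: 5 mL + 5000 μL = 10 mL total → factor 10/5 = 2
Step 3: 0.4 mL + 5.6 mL = 6 mL total → factor 6/0.4 = 15
Step 4: 15-fold → factor 15
Step 5: unknown factor x
Product of known-step factors = 5625
Overall factor = 1.50 × 10^5 cells/mL / (2.67 cells/mL) = 56180
x = 56180 / 5625 = 9.99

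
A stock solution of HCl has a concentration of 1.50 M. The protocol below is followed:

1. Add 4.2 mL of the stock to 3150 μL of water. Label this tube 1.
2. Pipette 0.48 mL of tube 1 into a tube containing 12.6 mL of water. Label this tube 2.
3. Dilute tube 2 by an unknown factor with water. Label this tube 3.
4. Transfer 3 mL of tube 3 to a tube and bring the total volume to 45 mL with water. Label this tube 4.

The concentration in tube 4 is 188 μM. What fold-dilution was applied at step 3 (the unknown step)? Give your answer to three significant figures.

11.2-fold

Step 1: 4.2 mL + 3150 μL = 7.35 mL total → factor 7.35/4.2 = 1.75
Step 2: 0.48 mL + 12.6 mL = 13.08 mL total → factor 13.08/0.48 = 27.25
Step 3: unknown factor x
Step 4: 3 mL brought to 45 mL → factor 45/3 = 15
Product of known-step factors = 715.31
Overall factor = 1.50 M / (188 μM) = 7978.7
x = 7978.7 / 715.31 = 11.2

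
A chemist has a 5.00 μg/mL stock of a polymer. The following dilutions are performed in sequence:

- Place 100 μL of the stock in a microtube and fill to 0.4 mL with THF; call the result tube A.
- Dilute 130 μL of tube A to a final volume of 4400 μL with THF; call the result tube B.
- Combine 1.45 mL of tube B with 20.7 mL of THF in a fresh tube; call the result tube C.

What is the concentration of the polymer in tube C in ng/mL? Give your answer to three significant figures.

Step 1: 100 μL brought to 0.4 mL → factor 400/100 = 4
Step 2: 130 μL brought to 4400 μL → factor 4400/130 = 33.846
Step 3: 1.45 mL + 20.7 mL = 22.15 mL total → factor 22.15/1.45 = 15.276
Overall dilution factor = 4 × 33.846 × 15.276 = 2068.1
Final = 5.00 μg/mL / 2068.1 = 0.002418 μg/mL = 2.42 ng/mL

2.42 ng/mL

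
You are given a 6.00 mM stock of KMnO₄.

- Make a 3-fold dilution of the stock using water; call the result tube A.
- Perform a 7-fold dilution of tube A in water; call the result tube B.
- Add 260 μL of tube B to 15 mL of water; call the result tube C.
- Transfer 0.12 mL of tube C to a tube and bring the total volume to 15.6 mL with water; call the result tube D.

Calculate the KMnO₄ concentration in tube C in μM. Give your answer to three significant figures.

Step 1: 3-fold → factor 3
Step 2: 7-fold → factor 7
Step 3: 260 μL + 15 mL = 15260 μL total → factor 15260/260 = 58.692
Dilution factor through tube C = 3 × 7 × 58.692 = 1232.5
[tube C] = 6.00 mM / 1232.5 = 0.004868 mM = 4.87 μM

4.87 μM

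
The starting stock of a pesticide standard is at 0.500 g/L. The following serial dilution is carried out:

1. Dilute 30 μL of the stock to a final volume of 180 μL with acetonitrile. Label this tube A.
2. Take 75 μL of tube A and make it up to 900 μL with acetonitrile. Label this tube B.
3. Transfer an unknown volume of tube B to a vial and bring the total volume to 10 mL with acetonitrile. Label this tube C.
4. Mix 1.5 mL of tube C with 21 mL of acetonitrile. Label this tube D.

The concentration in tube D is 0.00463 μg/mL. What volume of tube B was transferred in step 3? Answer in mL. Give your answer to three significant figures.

Step 1: 30 μL brought to 180 μL → factor 180/30 = 6
Step 2: 75 μL brought to 900 μL → factor 900/75 = 12
Step 3: v brought to 10 mL → factor = 10 mL/v
Step 4: 1.5 mL + 21 mL = 22.5 mL total → factor 22.5/1.5 = 15
Product of known-step factors = 1080
Overall factor = 0.500 g/L / (0.00463 μg/mL) = 1.0799 × 10^5
Step-3 factor = 1.0799 × 10^5 / 1080 = 99.992
v = 10 mL / 99.992 = 0.100 mL

0.100 mL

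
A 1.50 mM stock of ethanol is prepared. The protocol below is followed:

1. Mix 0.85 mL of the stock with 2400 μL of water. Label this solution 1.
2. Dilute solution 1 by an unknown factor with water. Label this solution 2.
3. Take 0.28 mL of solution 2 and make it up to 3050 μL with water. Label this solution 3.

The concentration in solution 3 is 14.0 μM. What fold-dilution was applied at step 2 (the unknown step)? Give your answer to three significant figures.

Step 1: 0.85 mL + 2400 μL = 3.25 mL total → factor 3.25/0.85 = 3.8235
Step 2: unknown factor x
Step 3: 0.28 mL brought to 3050 μL → factor 3.05/0.28 = 10.893
Product of known-step factors = 41.649
Overall factor = 1.50 mM / (14.0 μM) = 107.14
x = 107.14 / 41.649 = 2.57

2.57-fold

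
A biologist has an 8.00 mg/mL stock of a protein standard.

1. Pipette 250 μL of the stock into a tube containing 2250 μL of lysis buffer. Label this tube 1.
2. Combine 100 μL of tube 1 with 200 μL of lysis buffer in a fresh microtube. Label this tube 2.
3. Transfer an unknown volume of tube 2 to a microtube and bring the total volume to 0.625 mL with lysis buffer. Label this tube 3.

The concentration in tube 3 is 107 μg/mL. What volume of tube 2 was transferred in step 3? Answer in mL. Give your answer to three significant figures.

Step 1: 250 μL + 2250 μL = 2500 μL total → factor 2500/250 = 10
Step 2: 100 μL + 200 μL = 300 μL total → factor 300/100 = 3
Step 3: v brought to 0.625 mL → factor = 0.625 mL/v
Product of known-step factors = 30
Overall factor = 8.00 mg/mL / (107 μg/mL) = 74.766
Step-3 factor = 74.766 / 30 = 2.4922
v = 0.625 mL / 2.4922 = 0.251 mL

0.251 mL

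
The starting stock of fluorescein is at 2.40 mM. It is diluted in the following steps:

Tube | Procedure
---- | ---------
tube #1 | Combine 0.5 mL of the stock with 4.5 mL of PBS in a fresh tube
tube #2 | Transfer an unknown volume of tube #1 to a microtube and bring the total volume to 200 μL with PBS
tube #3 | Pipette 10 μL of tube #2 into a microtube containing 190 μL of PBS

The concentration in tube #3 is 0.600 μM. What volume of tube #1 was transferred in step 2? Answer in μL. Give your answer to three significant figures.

10.0 μL

Step 1: 0.5 mL + 4.5 mL = 5 mL total → factor 5/0.5 = 10
Step 2: v brought to 200 μL → factor = 200 μL/v
Step 3: 10 μL + 190 μL = 200 μL total → factor 200/10 = 20
Product of known-step factors = 200
Overall factor = 2.40 mM / (0.600 μM) = 4000
Step-2 factor = 4000 / 200 = 20
v = 200 μL / 20 = 10.0 μL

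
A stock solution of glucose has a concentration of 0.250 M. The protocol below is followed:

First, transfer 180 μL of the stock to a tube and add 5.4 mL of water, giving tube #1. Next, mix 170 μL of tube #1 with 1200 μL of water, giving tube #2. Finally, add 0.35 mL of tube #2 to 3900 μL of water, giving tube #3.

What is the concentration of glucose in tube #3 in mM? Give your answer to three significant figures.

Step 1: 180 μL + 5.4 mL = 5580 μL total → factor 5580/180 = 31
Step 2: 170 μL + 1200 μL = 1370 μL total → factor 1370/170 = 8.0588
Step 3: 0.35 mL + 3900 μL = 4.25 mL total → factor 4.25/0.35 = 12.143
Overall dilution factor = 31 × 8.0588 × 12.143 = 3033.6
Final = 0.250 M / 3033.6 = 8.241 × 10^-5 M = 0.0824 mM

0.0824 mM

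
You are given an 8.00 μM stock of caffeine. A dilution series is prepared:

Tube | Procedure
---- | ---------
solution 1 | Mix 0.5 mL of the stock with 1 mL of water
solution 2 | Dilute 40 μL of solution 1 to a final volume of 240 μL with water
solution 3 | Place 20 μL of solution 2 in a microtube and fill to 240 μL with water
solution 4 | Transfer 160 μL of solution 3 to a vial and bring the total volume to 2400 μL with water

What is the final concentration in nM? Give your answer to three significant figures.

2.47 nM

Step 1: 0.5 mL + 1 mL = 1.5 mL total → factor 1.5/0.5 = 3
Step 2: 40 μL brought to 240 μL → factor 240/40 = 6
Step 3: 20 μL brought to 240 μL → factor 240/20 = 12
Step 4: 160 μL brought to 2400 μL → factor 2400/160 = 15
Overall dilution factor = 3 × 6 × 12 × 15 = 3240
Final = 8.00 μM / 3240 = 0.002469 μM = 2.47 nM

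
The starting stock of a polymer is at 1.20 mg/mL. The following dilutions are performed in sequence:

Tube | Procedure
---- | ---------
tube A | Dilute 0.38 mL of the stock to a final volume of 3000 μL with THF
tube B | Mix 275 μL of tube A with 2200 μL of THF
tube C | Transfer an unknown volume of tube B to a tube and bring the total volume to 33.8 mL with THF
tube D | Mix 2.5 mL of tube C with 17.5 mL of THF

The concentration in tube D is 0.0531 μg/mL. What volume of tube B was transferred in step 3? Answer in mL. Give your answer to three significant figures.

Step 1: 0.38 mL brought to 3000 μL → factor 3/0.38 = 7.8947
Step 2: 275 μL + 2200 μL = 2475 μL total → factor 2475/275 = 9
Step 3: v brought to 33.8 mL → factor = 33.8 mL/v
Step 4: 2.5 mL + 17.5 mL = 20 mL total → factor 20/2.5 = 8
Product of known-step factors = 568.42
Overall factor = 1.20 mg/mL / (0.0531 μg/mL) = 22599
Step-3 factor = 22599 / 568.42 = 39.757
v = 33.8 mL / 39.757 = 0.850 mL

0.850 mL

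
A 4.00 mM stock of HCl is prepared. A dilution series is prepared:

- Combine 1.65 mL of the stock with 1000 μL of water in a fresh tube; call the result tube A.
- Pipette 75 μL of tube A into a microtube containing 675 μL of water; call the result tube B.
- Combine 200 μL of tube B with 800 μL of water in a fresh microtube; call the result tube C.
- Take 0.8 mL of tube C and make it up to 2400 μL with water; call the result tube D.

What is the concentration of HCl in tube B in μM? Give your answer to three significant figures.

Step 1: 1.65 mL + 1000 μL = 2.65 mL total → factor 2.65/1.65 = 1.6061
Step 2: 75 μL + 675 μL = 750 μL total → factor 750/75 = 10
Dilution factor through tube B = 1.6061 × 10 = 16.061
[tube B] = 4.00 mM / 16.061 = 0.2491 mM = 249 μM

249 μM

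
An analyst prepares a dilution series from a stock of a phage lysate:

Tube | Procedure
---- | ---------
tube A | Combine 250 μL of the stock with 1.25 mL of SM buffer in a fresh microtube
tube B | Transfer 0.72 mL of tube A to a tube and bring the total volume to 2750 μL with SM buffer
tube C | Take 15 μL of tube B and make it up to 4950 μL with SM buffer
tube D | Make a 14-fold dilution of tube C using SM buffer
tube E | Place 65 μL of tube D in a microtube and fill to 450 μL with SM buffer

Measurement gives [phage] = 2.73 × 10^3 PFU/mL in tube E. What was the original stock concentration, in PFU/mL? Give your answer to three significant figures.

2.00 × 10^9 PFU/mL

Step 1: 250 μL + 1.25 mL = 1500 μL total → factor 1500/250 = 6
Step 2: 0.72 mL brought to 2750 μL → factor 2.75/0.72 = 3.8194
Step 3: 15 μL brought to 4950 μL → factor 4950/15 = 330
Step 4: 14-fold → factor 14
Step 5: 65 μL brought to 450 μL → factor 450/65 = 6.9231
Overall dilution factor = 6 × 3.8194 × 330 × 14 × 6.9231 = 7.3298 × 10^5
Stock = 2.73 × 10^3 PFU/mL × 7.3298 × 10^5 = 2.00 × 10^9 PFU/mL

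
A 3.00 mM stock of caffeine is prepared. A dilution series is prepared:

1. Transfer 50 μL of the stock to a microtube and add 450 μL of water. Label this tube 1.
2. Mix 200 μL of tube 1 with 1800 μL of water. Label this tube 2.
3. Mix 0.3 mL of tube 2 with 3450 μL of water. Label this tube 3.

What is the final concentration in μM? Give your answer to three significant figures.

Step 1: 50 μL + 450 μL = 500 μL total → factor 500/50 = 10
Step 2: 200 μL + 1800 μL = 2000 μL total → factor 2000/200 = 10
Step 3: 0.3 mL + 3450 μL = 3.75 mL total → factor 3.75/0.3 = 12.5
Overall dilution factor = 10 × 10 × 12.5 = 1250
Final = 3.00 mM / 1250 = 0.002400 mM = 2.40 μM

2.40 μM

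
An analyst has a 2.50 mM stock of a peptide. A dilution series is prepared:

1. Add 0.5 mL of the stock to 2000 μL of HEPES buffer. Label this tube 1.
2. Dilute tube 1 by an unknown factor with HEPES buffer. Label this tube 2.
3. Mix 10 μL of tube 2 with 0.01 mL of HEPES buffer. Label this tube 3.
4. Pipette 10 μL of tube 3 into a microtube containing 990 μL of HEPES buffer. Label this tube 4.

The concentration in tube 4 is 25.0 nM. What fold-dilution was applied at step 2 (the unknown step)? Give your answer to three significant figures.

Step 1: 0.5 mL + 2000 μL = 2.5 mL total → factor 2.5/0.5 = 5
Step 2: unknown factor x
Step 3: 10 μL + 0.01 mL = 20 μL total → factor 20/10 = 2
Step 4: 10 μL + 990 μL = 1000 μL total → factor 1000/10 = 100
Product of known-step factors = 1000
Overall factor = 2.50 mM / (25.0 nM) = 1 × 10^5
x = 1 × 10^5 / 1000 = 100

100-fold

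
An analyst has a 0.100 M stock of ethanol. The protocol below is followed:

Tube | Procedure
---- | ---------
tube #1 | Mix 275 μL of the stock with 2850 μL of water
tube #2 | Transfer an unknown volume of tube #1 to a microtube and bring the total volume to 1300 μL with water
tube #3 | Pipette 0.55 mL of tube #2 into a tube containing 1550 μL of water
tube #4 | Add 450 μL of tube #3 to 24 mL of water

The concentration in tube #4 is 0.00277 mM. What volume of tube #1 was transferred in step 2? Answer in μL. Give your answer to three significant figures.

84.9 μL

Step 1: 275 μL + 2850 μL = 3125 μL total → factor 3125/275 = 11.364
Step 2: v brought to 1300 μL → factor = 1300 μL/v
Step 3: 0.55 mL + 1550 μL = 2.1 mL total → factor 2.1/0.55 = 3.8182
Step 4: 450 μL + 24 mL = 24450 μL total → factor 24450/450 = 54.333
Product of known-step factors = 2357.4
Overall factor = 0.100 M / (0.00277 mM) = 36101
Step-2 factor = 36101 / 2357.4 = 15.314
v = 1300 μL / 15.314 = 84.9 μL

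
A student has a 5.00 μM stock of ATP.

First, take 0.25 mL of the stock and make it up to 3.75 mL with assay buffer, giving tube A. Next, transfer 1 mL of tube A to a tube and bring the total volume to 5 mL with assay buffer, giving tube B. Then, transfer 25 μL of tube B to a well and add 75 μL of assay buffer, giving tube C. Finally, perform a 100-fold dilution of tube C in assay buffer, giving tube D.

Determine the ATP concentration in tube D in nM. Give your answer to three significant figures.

0.167 nM

Step 1: 0.25 mL brought to 3.75 mL → factor 3.75/0.25 = 15
Step 2: 1 mL brought to 5 mL → factor 5/1 = 5
Step 3: 25 μL + 75 μL = 100 μL total → factor 100/25 = 4
Step 4: 100-fold → factor 100
Overall dilution factor = 15 × 5 × 4 × 100 = 30000
Final = 5.00 μM / 30000 = 0.0001667 μM = 0.167 nM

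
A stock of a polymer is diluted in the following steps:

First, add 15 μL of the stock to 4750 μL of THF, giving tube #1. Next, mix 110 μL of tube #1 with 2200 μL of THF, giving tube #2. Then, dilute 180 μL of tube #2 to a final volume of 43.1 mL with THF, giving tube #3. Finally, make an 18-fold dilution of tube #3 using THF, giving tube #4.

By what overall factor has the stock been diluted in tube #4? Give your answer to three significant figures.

2.88 × 10^7

Step 1: 15 μL + 4750 μL = 4765 μL total → factor 4765/15 = 317.67
Step 2: 110 μL + 2200 μL = 2310 μL total → factor 2310/110 = 21
Step 3: 180 μL brought to 43.1 mL → factor 43100/180 = 239.44
Step 4: 18-fold → factor 18
Overall dilution factor = 317.67 × 21 × 239.44 × 18 = 2.8752 × 10^7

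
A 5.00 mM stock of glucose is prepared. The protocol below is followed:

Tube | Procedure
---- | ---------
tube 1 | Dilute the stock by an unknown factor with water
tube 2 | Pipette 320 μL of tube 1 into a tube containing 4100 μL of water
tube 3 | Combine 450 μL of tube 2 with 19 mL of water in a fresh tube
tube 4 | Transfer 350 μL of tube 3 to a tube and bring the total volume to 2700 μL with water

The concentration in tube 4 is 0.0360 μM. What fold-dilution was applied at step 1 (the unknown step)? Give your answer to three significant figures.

Step 1: unknown factor x
Step 2: 320 μL + 4100 μL = 4420 μL total → factor 4420/320 = 13.812
Step 3: 450 μL + 19 mL = 19450 μL total → factor 19450/450 = 43.222
Step 4: 350 μL brought to 2700 μL → factor 2700/350 = 7.7143
Product of known-step factors = 4605.5
Overall factor = 5.00 mM / (0.0360 μM) = 1.3889 × 10^5
x = 1.3889 × 10^5 / 4605.5 = 30.2

30.2-fold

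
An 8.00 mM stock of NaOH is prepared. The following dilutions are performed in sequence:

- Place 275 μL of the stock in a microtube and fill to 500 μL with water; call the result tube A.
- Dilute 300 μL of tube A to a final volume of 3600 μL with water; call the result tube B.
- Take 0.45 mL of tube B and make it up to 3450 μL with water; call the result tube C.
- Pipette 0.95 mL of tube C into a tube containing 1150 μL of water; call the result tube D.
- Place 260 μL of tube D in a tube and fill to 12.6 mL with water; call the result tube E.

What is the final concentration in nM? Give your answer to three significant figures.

446 nM

Step 1: 275 μL brought to 500 μL → factor 500/275 = 1.8182
Step 2: 300 μL brought to 3600 μL → factor 3600/300 = 12
Step 3: 0.45 mL brought to 3450 μL → factor 3.45/0.45 = 7.6667
Step 4: 0.95 mL + 1150 μL = 2.1 mL total → factor 2.1/0.95 = 2.2105
Step 5: 260 μL brought to 12.6 mL → factor 12600/260 = 48.462
Overall dilution factor = 1.8182 × 12 × 7.6667 × 2.2105 × 48.462 = 17919
Final = 8.00 mM / 17919 = 0.0004464 mM = 446 nM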